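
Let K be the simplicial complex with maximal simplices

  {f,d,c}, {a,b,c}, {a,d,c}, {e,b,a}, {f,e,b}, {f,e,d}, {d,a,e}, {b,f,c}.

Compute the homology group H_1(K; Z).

K has 6 vertices, 12 edges, 8 triangles.
rank ∂_1 = 5, rank ∂_2 = 7 ⇒ b_1 = 12 − 5 − 7 = 0; all invariant factors of ∂_2 are 1 so no torsion. So H_1 ≅ 0.

H_1 ≅ 0.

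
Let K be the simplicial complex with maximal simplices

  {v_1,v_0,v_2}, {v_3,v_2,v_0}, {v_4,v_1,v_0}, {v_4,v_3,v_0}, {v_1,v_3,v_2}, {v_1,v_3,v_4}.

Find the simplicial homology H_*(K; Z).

Order the vertices as v_0 < v_1 < v_2 < v_3 < v_4. Listing each simplex with vertices in this order, K has dimension 2 with simplices:

  0-simplices (5): [v_0], [v_1], [v_2], [v_3], [v_4]
  1-simplices (9): [v_0,v_1], [v_0,v_2], [v_0,v_3], [v_0,v_4], [v_1,v_2], [v_1,v_3], [v_1,v_4], [v_2,v_3], [v_3,v_4]
  2-simplices (6): [v_0,v_1,v_2], [v_0,v_1,v_4], [v_0,v_2,v_3], [v_0,v_3,v_4], [v_1,v_2,v_3], [v_1,v_3,v_4]

Hence C_0 ≅ Z^5, C_1 ≅ Z^9, C_2 ≅ Z^6.

∂_1: C_1 → C_0 maps an edge to its endpoints' difference, ∂[p,q] = q − p.
As a 5×9 matrix over Z this has rank 4, with invariant factors (1,1,1,1).

∂_2: C_2 → C_1 acts by ∂[p,q,r] = [q,r] − [p,r] + [p,q]. For instance
  ∂[v_0,v_1,v_2] = [v_1,v_2] − [v_0,v_2] + [v_0,v_1],
  ∂[v_0,v_2,v_3] = [v_2,v_3] − [v_0,v_3] + [v_0,v_2].
The resulting 9×6 matrix has rank 5, and its Smith normal form has invariant factors (1,1,1,1,1).

From H_k ≅ ker(∂_k) / im(∂_{k+1}) we obtain:

  H_0: rank C_0 − rank ∂_1 = 5 − 4 = 1, and the invariant factors of ∂_1 are all 1, so H_0 = Z.
  H_1: rank ker ∂_1 − rank ∂_2 = (9 − 4) − 5 = 0, and the invariant factors of ∂_2 are all 1, so H_1 = 0.
  H_2: rank ker ∂_2 − rank ∂_3 = (6 − 5) − 0 = 1, and there is no ∂_3, so H_2 = Z.

As a check, the Euler characteristic is 5 − 9 + 6 = 2, which agrees with 1 − 0 + 1 = 2.

H_0 ≅ Z,  H_1 = 0,  H_2 ≅ Z.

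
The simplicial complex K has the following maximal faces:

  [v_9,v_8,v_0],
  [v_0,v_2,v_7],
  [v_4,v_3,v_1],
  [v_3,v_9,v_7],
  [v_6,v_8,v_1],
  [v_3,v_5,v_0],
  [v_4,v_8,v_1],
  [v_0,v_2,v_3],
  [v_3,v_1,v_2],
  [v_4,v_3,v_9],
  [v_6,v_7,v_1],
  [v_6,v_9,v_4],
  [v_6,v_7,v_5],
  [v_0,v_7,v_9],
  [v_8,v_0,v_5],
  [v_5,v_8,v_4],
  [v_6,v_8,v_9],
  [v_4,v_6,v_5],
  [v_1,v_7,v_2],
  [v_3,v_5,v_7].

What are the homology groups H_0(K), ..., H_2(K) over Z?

H_0 ≅ Z,  H_1 ≅ Z × Z/2,  H_2 = 0.

Order the vertices as v_0 < v_1 < v_2 < v_3 < v_4 < v_5 < v_6 < v_7 < v_8 < v_9. Listing each simplex with vertices in this order, K has dimension 2 with simplices:

  0-simplices (10): [v_0], [v_1], [v_2], [v_3], [v_4], [v_5], [v_6], [v_7], [v_8], [v_9]
  1-simplices (30): (30 of them)
  2-simplices (20): (20 of them)

Hence C_0 ≅ Z^10, C_1 ≅ Z^30, C_2 ≅ Z^20.

∂_1: C_1 → C_0 maps an edge to its endpoints' difference, ∂[p,q] = q − p.
As a 10×30 matrix over Z this has rank 9, with invariant factors (1,1,1,1,1,1,1,1,1).

∂_2: C_2 → C_1 sends each 2-simplex [p,q,r] to [q,r] − [p,r] + [p,q]. For instance
  ∂[v_1,v_6,v_8] = [v_6,v_8] − [v_1,v_8] + [v_1,v_6],
  ∂[v_5,v_6,v_7] = [v_6,v_7] − [v_5,v_7] + [v_5,v_6].
The resulting 30×20 matrix has rank 20, and its Smith normal form has invariant factors (1,1,1,1,1,1,1,1,1,1,1,1,1,1,1,1,1,1,1,2).

From H_k ≅ ker(∂_k) / im(∂_{k+1}) we obtain:

  H_0: rank C_0 − rank ∂_1 = 10 − 9 = 1, and the invariant factors of ∂_1 are all 1, so H_0 ≅ Z.
  H_1: rank ker ∂_1 − rank ∂_2 = (30 − 9) − 20 = 1, and ∂_2 has invariant factor 2 > 1, so H_1 ≅ Z × Z/2.
  H_2: rank ker ∂_2 − rank ∂_3 = (20 − 20) − 0 = 0, and there is no ∂_3, so H_2 ≅ 0.

As a check, the Euler characteristic is 10 − 30 + 20 = 0, which agrees with 1 − 1 + 0 = 0.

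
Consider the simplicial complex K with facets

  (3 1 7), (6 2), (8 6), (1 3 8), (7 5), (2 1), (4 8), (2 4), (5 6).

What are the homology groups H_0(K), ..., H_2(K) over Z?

K has 8 vertices, 12 edges, 2 triangles.
rank ∂_0 = 0, rank ∂_1 = 7 ⇒ b_0 = 8 − 0 − 7 = 1; all invariant factors of ∂_1 are 1 so no torsion. So H_0 = Z.
rank ∂_1 = 7, rank ∂_2 = 2 ⇒ b_1 = 12 − 7 − 2 = 3; all invariant factors of ∂_2 are 1 so no torsion. So H_1 = Z^3.
rank ∂_2 = 2, rank ∂_3 = 0 ⇒ b_2 = 2 − 2 − 0 = 0. So H_2 = 0.

H_0 ≅ Z,  H_1 ≅ Z^3,  H_2 = 0.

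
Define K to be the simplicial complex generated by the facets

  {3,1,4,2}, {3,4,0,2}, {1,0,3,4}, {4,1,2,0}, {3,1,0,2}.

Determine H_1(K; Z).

H_1 = 0.

K has 5 vertices, 10 edges, 10 triangles, 5 3-simplices.
rank ∂_1 = 4, rank ∂_2 = 6 ⇒ b_1 = 10 − 4 − 6 = 0; all invariant factors of ∂_2 are 1 so no torsion. So H_1 ≅ 0.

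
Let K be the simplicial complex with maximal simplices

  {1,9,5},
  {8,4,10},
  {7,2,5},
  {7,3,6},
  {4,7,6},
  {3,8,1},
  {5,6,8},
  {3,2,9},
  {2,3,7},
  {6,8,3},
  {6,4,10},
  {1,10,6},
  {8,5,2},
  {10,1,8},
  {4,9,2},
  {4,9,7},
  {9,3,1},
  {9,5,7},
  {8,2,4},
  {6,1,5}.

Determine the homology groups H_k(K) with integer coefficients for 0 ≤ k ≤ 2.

We work with the vertex ordering 1 < 2 < 3 < 4 < 5 < 6 < 7 < 8 < 9 < 10. The simplices of K, each written with vertices in increasing order, are:

  0-simplices (10): [1], [2], [3], [4], [5], [6], [7], [8], [9], [10]
  1-simplices (30): (30 of them)
  2-simplices (20): (20 of them)

so the chain groups are C_0 ≅ Z^10, C_1 ≅ Z^30, C_2 ≅ Z^20.

The boundary map ∂_1: C_1 → C_0 is given by ∂[p,q] = [q] − [p]. For instance
  ∂[3,8] = [8] − [3].
As a 10×30 matrix over Z this has rank 9, with invariant factors (1,1,1,1,1,1,1,1,1).

Boundary ∂_2: C_2 → C_1 maps a triangle to the signed sum of its edges. For instance
  ∂[3,6,8] = [6,8] − [3,8] + [3,6],
  ∂[1,5,6] = [5,6] − [1,6] + [1,5].
This gives a 30×20 integer matrix of rank 20; reducing to Smith normal form yields diagonal entries (1,1,1,1,1,1,1,1,1,1,1,1,1,1,1,1,1,1,1,2).

Reading off H_k = ker ∂_k / im ∂_{k+1}:

  H_0: rank C_0 − rank ∂_1 = 10 − 9 = 1, and the invariant factors of ∂_1 are all 1, so H_0 = Z.
  H_1: rank ker ∂_1 − rank ∂_2 = (30 − 9) − 20 = 1, and ∂_2 has invariant factor 2 > 1, so H_1 = Z ⊕ Z/2.
  H_2: rank ker ∂_2 − rank ∂_3 = (20 − 20) − 0 = 0, and there is no ∂_3, so H_2 = 0.

(K is a triangulation of the Klein bottle.)

H_0 = Z,  H_1 = Z ⊕ Z/2,  H_2 = 0.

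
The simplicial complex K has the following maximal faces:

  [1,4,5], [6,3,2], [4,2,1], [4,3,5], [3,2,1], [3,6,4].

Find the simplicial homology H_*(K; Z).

H_0 ≅ Z,  H_1 ≅ Z,  H_2 = 0.

Take the total order 1 < 2 < 3 < 4 < 5 < 6 on the vertex set. Then K (dimension 2) consists of the simplices:

  0-simplices (6): [1], [2], [3], [4], [5], [6]
  1-simplices (12): [1,2], [1,3], [1,4], [1,5], [2,3], [2,4], [2,6], [3,4], [3,5], [3,6], [4,5], [4,6]
  2-simplices (6): [1,2,3], [1,2,4], [1,4,5], [2,3,6], [3,4,5], [3,4,6]

so the chain groups are C_0 ≅ Z^6, C_1 ≅ Z^12, C_2 ≅ Z^6.

Boundary ∂_1: C_1 → C_0 maps an edge to its endpoints' difference, ∂[p,q] = q − p. For instance
  ∂[2,6] = [6] − [2].
The resulting 6×12 matrix has rank 5, and its Smith normal form has invariant factors (1,1,1,1,1).

∂_2: C_2 → C_1 acts by ∂[p,q,r] = [q,r] − [p,r] + [p,q]. For instance
  ∂[1,2,3] = [2,3] − [1,3] + [1,2],
  ∂[3,4,5] = [4,5] − [3,5] + [3,4].
The 12×6 boundary matrix has rank 6 and Smith normal form diag(1,1,1,1,1,1).

Now H_k = ker ∂_k / im ∂_{k+1}, so:

  H_0: rank C_0 − rank ∂_1 = 6 − 5 = 1, and the invariant factors of ∂_1 are all 1, so H_0 ≅ Z.
  H_1: rank ker ∂_1 − rank ∂_2 = (12 − 5) − 6 = 1, and the invariant factors of ∂_2 are all 1, so H_1 ≅ Z.
  H_2: rank ker ∂_2 − rank ∂_3 = (6 − 6) − 0 = 0, and there is no ∂_3, so H_2 ≅ 0.

As a check, the Euler characteristic is 6 − 12 + 6 = 0, which agrees with 1 − 1 + 0 = 0.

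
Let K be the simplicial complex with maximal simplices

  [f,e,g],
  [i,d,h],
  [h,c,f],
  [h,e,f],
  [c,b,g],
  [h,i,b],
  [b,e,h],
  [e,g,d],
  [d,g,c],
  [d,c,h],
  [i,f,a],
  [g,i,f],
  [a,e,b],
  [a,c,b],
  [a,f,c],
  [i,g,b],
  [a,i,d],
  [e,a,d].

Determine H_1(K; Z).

H_1 = Z^2.

K has 9 vertices, 27 edges, 18 triangles.
rank ∂_1 = 8, rank ∂_2 = 17 ⇒ b_1 = 27 − 8 − 17 = 2; all invariant factors of ∂_2 are 1 so no torsion. So H_1 ≅ Z^2.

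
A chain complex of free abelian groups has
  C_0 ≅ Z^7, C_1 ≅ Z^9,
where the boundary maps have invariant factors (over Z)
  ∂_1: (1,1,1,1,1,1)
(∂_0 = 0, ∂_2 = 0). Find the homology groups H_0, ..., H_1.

H_0: b_0 = 7 − 0 − 6 = 1; torsion from ∂_1 factors > 1: none. So H_0 = Z.
H_1: b_1 = 9 − 6 − 0 = 3; torsion from ∂_2 factors > 1: none. So H_1 = Z^3.

H_0 = Z,  H_1 = Z^3.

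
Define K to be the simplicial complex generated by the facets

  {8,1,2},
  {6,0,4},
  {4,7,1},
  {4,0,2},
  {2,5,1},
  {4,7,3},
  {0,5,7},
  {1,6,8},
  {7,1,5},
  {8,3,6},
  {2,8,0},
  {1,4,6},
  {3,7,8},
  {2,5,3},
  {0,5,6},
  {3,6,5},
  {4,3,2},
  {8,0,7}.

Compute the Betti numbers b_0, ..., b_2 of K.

b_0 = 1, b_1 = 2, b_2 = 1.

We work with the vertex ordering 0 < 1 < 2 < 3 < 4 < 5 < 6 < 7 < 8. The simplices of K, each written with vertices in increasing order, are:

  0-simplices (9): [0], [1], [2], [3], [4], [5], [6], [7], [8]
  1-simplices (27): (27 of them)
  2-simplices (18): [0,2,4], [0,2,8], [0,4,6], [0,5,6], [0,5,7], [0,7,8], [1,2,5], [1,2,8], [1,4,6], [1,4,7], [1,5,7], [1,6,8], [2,3,4], [2,3,5], [3,4,7], [3,5,6], [3,6,8], [3,7,8]

Hence C_0 ≅ Z^9, C_1 ≅ Z^27, C_2 ≅ Z^18.

The boundary map ∂_1: C_1 → C_0 is given by ∂[p,q] = [q] − [p].
The resulting 9×27 matrix has rank 8, and its Smith normal form has invariant factors (1,1,1,1,1,1,1,1).

The boundary map ∂_2: C_2 → C_1 sends each 2-simplex [p,q,r] to [q,r] − [p,r] + [p,q]. For instance
  ∂[1,2,5] = [2,5] − [1,5] + [1,2],
  ∂[2,3,4] = [3,4] − [2,4] + [2,3].
As a 27×18 matrix over Z this has rank 17, with invariant factors (1,1,1,1,1,1,1,1,1,1,1,1,1,1,1,1,1).

From H_k ≅ ker(∂_k) / im(∂_{k+1}) we obtain:

  H_0: rank C_0 − rank ∂_1 = 9 − 8 = 1, and the invariant factors of ∂_1 are all 1, so H_0 = Z.
  H_1: rank ker ∂_1 − rank ∂_2 = (27 − 8) − 17 = 2, and the invariant factors of ∂_2 are all 1, so H_1 = Z^2.
  H_2: rank ker ∂_2 − rank ∂_3 = (18 − 17) − 0 = 1, and there is no ∂_3, so H_2 = Z.

As a check, the Euler characteristic is 9 − 27 + 18 = 0, which agrees with 1 − 2 + 1 = 0.

Hence the Betti numbers are b_0 = 1, b_1 = 2, b_2 = 1.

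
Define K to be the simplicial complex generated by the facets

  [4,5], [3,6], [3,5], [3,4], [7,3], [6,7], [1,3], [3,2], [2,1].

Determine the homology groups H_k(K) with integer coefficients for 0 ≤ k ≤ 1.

H_0 = Z,  H_1 = Z^3.

We work with the vertex ordering 1 < 2 < 3 < 4 < 5 < 6 < 7. The simplices of K, each written with vertices in increasing order, are:

  0-simplices (7): [1], [2], [3], [4], [5], [6], [7]
  1-simplices (9): [1,2], [1,3], [2,3], [3,4], [3,5], [3,6], [3,7], [4,5], [6,7]

so the chain groups are C_0 ≅ Z^7, C_1 ≅ Z^9.

The boundary map ∂_1: C_1 → C_0 sends each edge [p,q] (with p < q) to q − p. For instance
  ∂[3,5] = [5] − [3].
As a 7×9 matrix over Z this has rank 6, with invariant factors (1,1,1,1,1,1).

From H_k ≅ ker(∂_k) / im(∂_{k+1}) we obtain:

  H_0: rank C_0 − rank ∂_1 = 7 − 6 = 1, and the invariant factors of ∂_1 are all 1, so H_0 ≅ Z.
  H_1: rank ker ∂_1 − rank ∂_2 = (9 − 6) − 0 = 3, and there is no ∂_2, so H_1 ≅ Z^3.

(K is a triangulation of a wedge of 3 circles.)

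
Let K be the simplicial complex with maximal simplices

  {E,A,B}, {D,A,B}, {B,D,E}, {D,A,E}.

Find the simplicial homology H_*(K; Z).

H_0 ≅ Z,  H_1 = 0,  H_2 ≅ Z.

We work with the vertex ordering A < B < D < E. The simplices of K, each written with vertices in increasing order, are:

  0-simplices (4): A, B, D, E
  1-simplices (6): AB, AD, AE, BD, BE, DE
  2-simplices (4): ABD, ABE, ADE, BDE

so the chain groups are C_0 ≅ Z^4, C_1 ≅ Z^6, C_2 ≅ Z^4.

The boundary map ∂_1: C_1 → C_0 maps an edge to its endpoints' difference, ∂[p,q] = q − p. For instance
  ∂AD = D − A.
The resulting 4×6 matrix has rank 3, and its Smith normal form has invariant factors (1,1,1).

Boundary ∂_2: C_2 → C_1 maps a triangle to the signed sum of its edges. For instance
  ∂ABD = BD − AD + AB,
  ∂ADE = DE − AE + AD.
This gives a 6×4 integer matrix of rank 3; reducing to Smith normal form yields diagonal entries (1,1,1).

Computing H_k = (kernel of ∂_k) / (image of ∂_{k+1}):

  H_0: rank C_0 − rank ∂_1 = 4 − 3 = 1, and the invariant factors of ∂_1 are all 1, so H_0 = Z.
  H_1: rank ker ∂_1 − rank ∂_2 = (6 − 3) − 3 = 0, and the invariant factors of ∂_2 are all 1, so H_1 = 0.
  H_2: rank ker ∂_2 − rank ∂_3 = (4 − 3) − 0 = 1, and there is no ∂_3, so H_2 = Z.

As a check, the Euler characteristic is 4 − 6 + 4 = 2, which agrees with 1 − 0 + 1 = 2.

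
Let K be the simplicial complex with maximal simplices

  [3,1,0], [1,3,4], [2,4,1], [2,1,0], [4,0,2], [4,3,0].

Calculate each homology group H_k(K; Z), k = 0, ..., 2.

Take the total order 0 < 1 < 2 < 3 < 4 on the vertex set. Then K (dimension 2) consists of the simplices:

  0-simplices (5): [0], [1], [2], [3], [4]
  1-simplices (9): [0,1], [0,2], [0,3], [0,4], [1,2], [1,3], [1,4], [2,4], [3,4]
  2-simplices (6): [0,1,2], [0,1,3], [0,2,4], [0,3,4], [1,2,4], [1,3,4]

so the chain groups are C_0 ≅ Z^5, C_1 ≅ Z^9, C_2 ≅ Z^6.

Boundary ∂_1: C_1 → C_0 maps an edge to its endpoints' difference, ∂[p,q] = q − p. For instance
  ∂[0,3] = [3] − [0].
This gives a 5×9 integer matrix of rank 4; reducing to Smith normal form yields diagonal entries (1,1,1,1).

The boundary map ∂_2: C_2 → C_1 acts by ∂[p,q,r] = [q,r] − [p,r] + [p,q]. For instance
  ∂[1,2,4] = [2,4] − [1,4] + [1,2],
  ∂[0,3,4] = [3,4] − [0,4] + [0,3].
The 9×6 boundary matrix has rank 5 and Smith normal form diag(1,1,1,1,1).

Now H_k = ker ∂_k / im ∂_{k+1}, so:

  H_0: rank C_0 − rank ∂_1 = 5 − 4 = 1, and the invariant factors of ∂_1 are all 1, so H_0 = Z.
  H_1: rank ker ∂_1 − rank ∂_2 = (9 − 4) − 5 = 0, and the invariant factors of ∂_2 are all 1, so H_1 = 0.
  H_2: rank ker ∂_2 − rank ∂_3 = (6 − 5) − 0 = 1, and there is no ∂_3, so H_2 = Z.

As a check, the Euler characteristic is 5 − 9 + 6 = 2, which agrees with 1 − 0 + 1 = 2.

H_0 = Z,  H_1 = 0,  H_2 = Z.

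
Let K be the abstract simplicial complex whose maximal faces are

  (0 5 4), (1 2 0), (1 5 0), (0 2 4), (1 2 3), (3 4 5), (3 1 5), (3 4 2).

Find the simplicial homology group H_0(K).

H_0 ≅ Z.

Take the total order 0 < 1 < 2 < 3 < 4 < 5 on the vertex set. Then K (dimension 2) consists of the simplices:

  0-simplices (6): [0], [1], [2], [3], [4], [5]
  1-simplices (12): [0,1], [0,2], [0,4], [0,5], [1,2], [1,3], [1,5], [2,3], [2,4], [3,4], [3,5], [4,5]
  2-simplices (8): [0,1,2], [0,1,5], [0,2,4], [0,4,5], [1,2,3], [1,3,5], [2,3,4], [3,4,5]

so the chain groups are C_0 ≅ Z^6, C_1 ≅ Z^12, C_2 ≅ Z^8.

∂_1: C_1 → C_0 is given by ∂[p,q] = [q] − [p]. For instance
  ∂[1,2] = [2] − [1].
As a 6×12 matrix over Z this has rank 5, with invariant factors (1,1,1,1,1).

The boundary map ∂_2: C_2 → C_1 sends each 2-simplex [p,q,r] to [q,r] − [p,r] + [p,q]. For instance
  ∂[3,4,5] = [4,5] − [3,5] + [3,4],
  ∂[0,1,5] = [1,5] − [0,5] + [0,1].
This gives a 12×8 integer matrix of rank 7; reducing to Smith normal form yields diagonal entries (1,1,1,1,1,1,1).

Now H_k = ker ∂_k / im ∂_{k+1}, so:

  H_0: rank C_0 − rank ∂_1 = 6 − 5 = 1, and the invariant factors of ∂_1 are all 1, so H_0 = Z.

(K is a triangulation of the 2-sphere S^2.)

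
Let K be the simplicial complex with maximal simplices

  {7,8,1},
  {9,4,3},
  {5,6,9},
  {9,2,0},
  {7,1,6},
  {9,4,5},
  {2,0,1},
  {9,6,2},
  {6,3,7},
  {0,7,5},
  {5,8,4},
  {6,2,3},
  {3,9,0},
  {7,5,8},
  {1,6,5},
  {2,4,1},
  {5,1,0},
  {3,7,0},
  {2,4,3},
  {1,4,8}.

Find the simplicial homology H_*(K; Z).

H_0 = Z,  H_1 = Z ⊕ Z/2Z,  H_2 = 0.

K has 10 vertices, 30 edges, 20 triangles.
rank ∂_0 = 0, rank ∂_1 = 9 ⇒ b_0 = 10 − 0 − 9 = 1; all invariant factors of ∂_1 are 1 so no torsion. So H_0 ≅ Z.
rank ∂_1 = 9, rank ∂_2 = 20 ⇒ b_1 = 30 − 9 − 20 = 1; ∂_2 has invariant factor(s) [2] giving torsion. So H_1 ≅ Z ⊕ Z/2Z.
rank ∂_2 = 20, rank ∂_3 = 0 ⇒ b_2 = 20 − 20 − 0 = 0. So H_2 ≅ 0.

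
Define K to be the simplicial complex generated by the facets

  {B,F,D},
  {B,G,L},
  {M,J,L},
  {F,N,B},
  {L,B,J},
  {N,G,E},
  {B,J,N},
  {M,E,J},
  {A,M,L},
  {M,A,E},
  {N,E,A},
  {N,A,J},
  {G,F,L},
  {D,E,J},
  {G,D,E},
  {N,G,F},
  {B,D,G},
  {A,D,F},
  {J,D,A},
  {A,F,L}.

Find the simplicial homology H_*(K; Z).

H_0 = Z,  H_1 = Z ⊕ Z/2,  H_2 = 0.

We work with the vertex ordering A < B < D < E < F < G < J < L < M < N. The simplices of K, each written with vertices in increasing order, are:

  0-simplices (10): A, B, D, E, F, G, J, L, M, N
  1-simplices (30): AD, AE, AF, AJ, AL, AM, AN, BD, BF, BG, BJ, BL, BN, DE, DF, DG, DJ, EG, EJ, EM, EN, FG, FL, FN, GL, GN, JL, JM, JN, LM
  2-simplices (20): ADF, ADJ, AEM, AEN, AFL, AJN, ALM, BDF, BDG, BFN, BGL, BJL, BJN, DEG, DEJ, EGN, EJM, FGL, FGN, JLM

giving chain groups C_0 ≅ Z^10, C_1 ≅ Z^30, C_2 ≅ Z^20.

∂_1: C_1 → C_0 is given by ∂[p,q] = [q] − [p]. For instance
  ∂AL = L − A.
This gives a 10×30 integer matrix of rank 9; reducing to Smith normal form yields diagonal entries (1,1,1,1,1,1,1,1,1).

∂_2: C_2 → C_1 sends each 2-simplex [p,q,r] to [q,r] − [p,r] + [p,q]. For instance
  ∂BFN = FN − BN + BF,
  ∂DEG = EG − DG + DE.
This gives a 30×20 integer matrix of rank 20; reducing to Smith normal form yields diagonal entries (1,1,1,1,1,1,1,1,1,1,1,1,1,1,1,1,1,1,1,2).

Reading off H_k = ker ∂_k / im ∂_{k+1}:

  H_0: rank C_0 − rank ∂_1 = 10 − 9 = 1, and the invariant factors of ∂_1 are all 1, so H_0 = Z.
  H_1: rank ker ∂_1 − rank ∂_2 = (30 − 9) − 20 = 1, and ∂_2 has invariant factor 2 > 1, so H_1 = Z ⊕ Z/2.
  H_2: rank ker ∂_2 − rank ∂_3 = (20 − 20) − 0 = 0, and there is no ∂_3, so H_2 = 0.

As a check, the Euler characteristic is 10 − 30 + 20 = 0, which agrees with 1 − 1 + 0 = 0.
(K is a triangulation of the Klein bottle.)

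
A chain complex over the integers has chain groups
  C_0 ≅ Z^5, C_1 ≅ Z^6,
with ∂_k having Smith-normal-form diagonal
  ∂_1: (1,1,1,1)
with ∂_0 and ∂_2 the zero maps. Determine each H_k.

H_0 ≅ Z,  H_1 ≅ Z^2.

H_0: b_0 = 5 − 0 − 4 = 1; torsion from ∂_1 factors > 1: none. So H_0 ≅ Z.
H_1: b_1 = 6 − 4 − 0 = 2; torsion from ∂_2 factors > 1: none. So H_1 ≅ Z^2.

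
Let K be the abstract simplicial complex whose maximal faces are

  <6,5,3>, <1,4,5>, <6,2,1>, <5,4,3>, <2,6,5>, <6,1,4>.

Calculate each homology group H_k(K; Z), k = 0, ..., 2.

H_0 = Z,  H_1 = Z,  H_2 = 0.

We work with the vertex ordering 1 < 2 < 3 < 4 < 5 < 6. The simplices of K, each written with vertices in increasing order, are:

  0-simplices (6): [1], [2], [3], [4], [5], [6]
  1-simplices (12): [1,2], [1,4], [1,5], [1,6], [2,5], [2,6], [3,4], [3,5], [3,6], [4,5], [4,6], [5,6]
  2-simplices (6): [1,2,6], [1,4,5], [1,4,6], [2,5,6], [3,4,5], [3,5,6]

so the chain groups are C_0 ≅ Z^6, C_1 ≅ Z^12, C_2 ≅ Z^6.

∂_1: C_1 → C_0 is given by ∂[p,q] = [q] − [p]. For instance
  ∂[4,6] = [6] − [4].
This gives a 6×12 integer matrix of rank 5; reducing to Smith normal form yields diagonal entries (1,1,1,1,1).

∂_2: C_2 → C_1 maps a triangle to the signed sum of its edges. For instance
  ∂[2,5,6] = [5,6] − [2,6] + [2,5],
  ∂[3,5,6] = [5,6] − [3,6] + [3,5].
The resulting 12×6 matrix has rank 6, and its Smith normal form has invariant factors (1,1,1,1,1,1).

Computing H_k = (kernel of ∂_k) / (image of ∂_{k+1}):

  H_0: rank C_0 − rank ∂_1 = 6 − 5 = 1, and the invariant factors of ∂_1 are all 1, so H_0 = Z.
  H_1: rank ker ∂_1 − rank ∂_2 = (12 − 5) − 6 = 1, and the invariant factors of ∂_2 are all 1, so H_1 = Z.
  H_2: rank ker ∂_2 − rank ∂_3 = (6 − 6) − 0 = 0, and there is no ∂_3, so H_2 = 0.

As a check, the Euler characteristic is 6 − 12 + 6 = 0, which agrees with 1 − 1 + 0 = 0.
(K is a triangulation of the cylinder S^1 x I.)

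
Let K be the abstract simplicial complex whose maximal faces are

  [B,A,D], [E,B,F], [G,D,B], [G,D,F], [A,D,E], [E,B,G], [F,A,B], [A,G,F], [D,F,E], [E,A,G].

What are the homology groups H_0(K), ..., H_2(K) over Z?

H_0 ≅ Z,  H_1 ≅ Z/2,  H_2 = 0.

We work with the vertex ordering A < B < D < E < F < G. The simplices of K, each written with vertices in increasing order, are:

  0-simplices (6): A, B, D, E, F, G
  1-simplices (15): AB, AD, AE, AF, AG, BD, BE, BF, BG, DE, DF, DG, EF, EG, FG
  2-simplices (10): ABD, ABF, ADE, AEG, AFG, BDG, BEF, BEG, DEF, DFG

giving chain groups C_0 ≅ Z^6, C_1 ≅ Z^15, C_2 ≅ Z^10.

∂_1: C_1 → C_0 is given by ∂[p,q] = [q] − [p]. For instance
  ∂AB = B − A.
The resulting 6×15 matrix has rank 5, and its Smith normal form has invariant factors (1,1,1,1,1).

The boundary map ∂_2: C_2 → C_1 sends each 2-simplex [p,q,r] to [q,r] − [p,r] + [p,q]. For instance
  ∂DFG = FG − DG + DF,
  ∂AFG = FG − AG + AF.
As a 15×10 matrix over Z this has rank 10, with invariant factors (1,1,1,1,1,1,1,1,1,2).

Now H_k = ker ∂_k / im ∂_{k+1}, so:

  H_0: rank C_0 − rank ∂_1 = 6 − 5 = 1, and the invariant factors of ∂_1 are all 1, so H_0 = Z.
  H_1: rank ker ∂_1 − rank ∂_2 = (15 − 5) − 10 = 0, and ∂_2 has invariant factor 2 > 1, so H_1 = Z/2.
  H_2: rank ker ∂_2 − rank ∂_3 = (10 − 10) − 0 = 0, and there is no ∂_3, so H_2 = 0.

(K is a triangulation of the real projective plane RP^2.)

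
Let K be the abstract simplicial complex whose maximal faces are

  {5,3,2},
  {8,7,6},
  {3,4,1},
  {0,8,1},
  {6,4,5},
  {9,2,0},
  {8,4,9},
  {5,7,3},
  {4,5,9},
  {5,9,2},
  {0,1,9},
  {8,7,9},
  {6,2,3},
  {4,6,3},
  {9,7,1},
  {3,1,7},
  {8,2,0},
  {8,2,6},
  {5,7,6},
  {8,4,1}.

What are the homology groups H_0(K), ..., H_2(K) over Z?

Fix the vertex order 0 < 1 < 2 < 3 < 4 < 5 < 6 < 7 < 8 < 9 and write every simplex with vertices in increasing order. Then dim K = 2 and the simplices of K are:

  0-simplices (10): [0], [1], [2], [3], [4], [5], [6], [7], [8], [9]
  1-simplices (30): (30 of them)
  2-simplices (20): (20 of them)

giving chain groups C_0 ≅ Z^10, C_1 ≅ Z^30, C_2 ≅ Z^20.

The boundary map ∂_1: C_1 → C_0 maps an edge to its endpoints' difference, ∂[p,q] = q − p.
The resulting 10×30 matrix has rank 9, and its Smith normal form has invariant factors (1,1,1,1,1,1,1,1,1).

Boundary ∂_2: C_2 → C_1 acts by ∂[p,q,r] = [q,r] − [p,r] + [p,q]. For instance
  ∂[4,5,6] = [5,6] − [4,6] + [4,5],
  ∂[2,6,8] = [6,8] − [2,8] + [2,6].
The 30×20 boundary matrix has rank 20 and Smith normal form diag(1,1,1,1,1,1,1,1,1,1,1,1,1,1,1,1,1,1,1,2).

Reading off H_k = ker ∂_k / im ∂_{k+1}:

  H_0: rank C_0 − rank ∂_1 = 10 − 9 = 1, and the invariant factors of ∂_1 are all 1, so H_0 = Z.
  H_1: rank ker ∂_1 − rank ∂_2 = (30 − 9) − 20 = 1, and ∂_2 has invariant factor 2 > 1, so H_1 = Z ⊕ Z/2.
  H_2: rank ker ∂_2 − rank ∂_3 = (20 − 20) − 0 = 0, and there is no ∂_3, so H_2 = 0.

H_0 ≅ Z,  H_1 ≅ Z ⊕ Z/2,  H_2 = 0.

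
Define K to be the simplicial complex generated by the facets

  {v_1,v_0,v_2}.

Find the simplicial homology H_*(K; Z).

H_0 ≅ Z,  H_1 = 0,  H_2 = 0.

Order the vertices as v_0 < v_1 < v_2. Listing each simplex with vertices in this order, K has dimension 2 with simplices:

  0-simplices (3): [v_0], [v_1], [v_2]
  1-simplices (3): [v_0,v_1], [v_0,v_2], [v_1,v_2]
  2-simplices (1): [v_0,v_1,v_2]

giving chain groups C_0 ≅ Z^3, C_1 ≅ Z^3, C_2 ≅ Z^1.

∂_1: C_1 → C_0 is given by ∂[p,q] = [q] − [p]. For instance
  ∂[v_0,v_1] = [v_1] − [v_0].
The resulting 3×3 matrix has rank 2, and its Smith normal form has invariant factors (1,1).

The boundary map ∂_2: C_2 → C_1 acts by ∂[p,q,r] = [q,r] − [p,r] + [p,q]. For instance
  ∂[v_0,v_1,v_2] = [v_1,v_2] − [v_0,v_2] + [v_0,v_1].
The resulting 3×1 matrix has rank 1, and its Smith normal form has invariant factors (1).

Computing H_k = (kernel of ∂_k) / (image of ∂_{k+1}):

  H_0: rank C_0 − rank ∂_1 = 3 − 2 = 1, and the invariant factors of ∂_1 are all 1, so H_0 ≅ Z.
  H_1: rank ker ∂_1 − rank ∂_2 = (3 − 2) − 1 = 0, and the invariant factors of ∂_2 are all 1, so H_1 ≅ 0.
  H_2: rank ker ∂_2 − rank ∂_3 = (1 − 1) − 0 = 0, and there is no ∂_3, so H_2 ≅ 0.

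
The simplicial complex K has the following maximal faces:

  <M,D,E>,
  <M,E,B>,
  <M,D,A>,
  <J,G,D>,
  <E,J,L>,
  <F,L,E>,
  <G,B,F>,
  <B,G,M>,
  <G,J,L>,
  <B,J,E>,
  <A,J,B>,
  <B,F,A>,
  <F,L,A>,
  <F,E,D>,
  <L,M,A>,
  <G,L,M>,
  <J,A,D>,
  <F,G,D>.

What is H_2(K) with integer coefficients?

H_2 = Z.

Take the total order A < B < D < E < F < G < J < L < M on the vertex set. Then K (dimension 2) consists of the simplices:

  0-simplices (9): A, B, D, E, F, G, J, L, M
  1-simplices (27): AB, AD, AF, AJ, AL, AM, BE, BF, BG, BJ, BM, DE, DF, DG, DJ, DM, EF, EJ, EL, EM, FG, FL, GJ, GL, GM, JL, LM
  2-simplices (18): ABF, ABJ, ADJ, ADM, AFL, ALM, BEJ, BEM, BFG, BGM, DEF, DEM, DFG, DGJ, EFL, EJL, GJL, GLM

giving chain groups C_0 ≅ Z^9, C_1 ≅ Z^27, C_2 ≅ Z^18.

Boundary ∂_1: C_1 → C_0 is given by ∂[p,q] = [q] − [p]. For instance
  ∂AB = B − A.
The 9×27 boundary matrix has rank 8 and Smith normal form diag(1,1,1,1,1,1,1,1).

∂_2: C_2 → C_1 acts by ∂[p,q,r] = [q,r] − [p,r] + [p,q]. For instance
  ∂BGM = GM − BM + BG,
  ∂EJL = JL − EL + EJ.
As a 27×18 matrix over Z this has rank 17, with invariant factors (1,1,1,1,1,1,1,1,1,1,1,1,1,1,1,1,1).

Now H_k = ker ∂_k / im ∂_{k+1}, so:

  H_2: rank ker ∂_2 − rank ∂_3 = (18 − 17) − 0 = 1, and there is no ∂_3, so H_2 = Z.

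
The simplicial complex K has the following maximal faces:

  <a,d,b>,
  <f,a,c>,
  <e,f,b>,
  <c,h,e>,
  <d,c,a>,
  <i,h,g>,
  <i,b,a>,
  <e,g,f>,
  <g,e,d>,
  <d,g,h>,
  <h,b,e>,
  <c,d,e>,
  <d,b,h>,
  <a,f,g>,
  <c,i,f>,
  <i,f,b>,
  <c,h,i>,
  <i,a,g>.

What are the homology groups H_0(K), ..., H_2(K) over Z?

Take the total order a < b < c < d < e < f < g < h < i on the vertex set. Then K (dimension 2) consists of the simplices:

  0-simplices (9): a, b, c, d, e, f, g, h, i
  1-simplices (27): ab, ac, ad, af, ag, ai, bd, be, bf, bh, bi, cd, ce, cf, ch, ci, de, dg, dh, ef, eg, eh, fg, fi, gh, gi, hi
  2-simplices (18): abd, abi, acd, acf, afg, agi, bdh, bef, beh, bfi, cde, ceh, cfi, chi, deg, dgh, efg, ghi

giving chain groups C_0 ≅ Z^9, C_1 ≅ Z^27, C_2 ≅ Z^18.

The boundary map ∂_1: C_1 → C_0 sends each edge [p,q] (with p < q) to q − p. For instance
  ∂ai = i − a.
As a 9×27 matrix over Z this has rank 8, with invariant factors (1,1,1,1,1,1,1,1).

The boundary map ∂_2: C_2 → C_1 acts by ∂[p,q,r] = [q,r] − [p,r] + [p,q]. For instance
  ∂acd = cd − ad + ac,
  ∂acf = cf − af + ac.
The resulting 27×18 matrix has rank 18, and its Smith normal form has invariant factors (1,1,1,1,1,1,1,1,1,1,1,1,1,1,1,1,1,2).

Reading off H_k = ker ∂_k / im ∂_{k+1}:

  H_0: rank C_0 − rank ∂_1 = 9 − 8 = 1, and the invariant factors of ∂_1 are all 1, so H_0 = Z.
  H_1: rank ker ∂_1 − rank ∂_2 = (27 − 8) − 18 = 1, and ∂_2 has invariant factor 2 > 1, so H_1 = Z ⊕ Z_2.
  H_2: rank ker ∂_2 − rank ∂_3 = (18 − 18) − 0 = 0, and there is no ∂_3, so H_2 = 0.

(K is a triangulation of the Klein bottle.)

H_0 = Z,  H_1 = Z ⊕ Z_2,  H_2 = 0.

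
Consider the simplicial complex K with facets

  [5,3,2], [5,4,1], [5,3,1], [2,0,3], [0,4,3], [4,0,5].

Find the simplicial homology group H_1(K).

H_1 ≅ Z.

Fix the vertex order 0 < 1 < 2 < 3 < 4 < 5 and write every simplex with vertices in increasing order. Then dim K = 2 and the simplices of K are:

  0-simplices (6): [0], [1], [2], [3], [4], [5]
  1-simplices (12): [0,2], [0,3], [0,4], [0,5], [1,3], [1,4], [1,5], [2,3], [2,5], [3,4], [3,5], [4,5]
  2-simplices (6): [0,2,3], [0,3,4], [0,4,5], [1,3,5], [1,4,5], [2,3,5]

so the chain groups are C_0 ≅ Z^6, C_1 ≅ Z^12, C_2 ≅ Z^6.

Boundary ∂_1: C_1 → C_0 sends each edge [p,q] (with p < q) to q − p.
The resulting 6×12 matrix has rank 5, and its Smith normal form has invariant factors (1,1,1,1,1).

Boundary ∂_2: C_2 → C_1 acts by ∂[p,q,r] = [q,r] − [p,r] + [p,q]. For instance
  ∂[1,4,5] = [4,5] − [1,5] + [1,4],
  ∂[2,3,5] = [3,5] − [2,5] + [2,3].
The resulting 12×6 matrix has rank 6, and its Smith normal form has invariant factors (1,1,1,1,1,1).

Now H_k = ker ∂_k / im ∂_{k+1}, so:

  H_1: rank ker ∂_1 − rank ∂_2 = (12 − 5) − 6 = 1, and the invariant factors of ∂_2 are all 1, so H_1 ≅ Z.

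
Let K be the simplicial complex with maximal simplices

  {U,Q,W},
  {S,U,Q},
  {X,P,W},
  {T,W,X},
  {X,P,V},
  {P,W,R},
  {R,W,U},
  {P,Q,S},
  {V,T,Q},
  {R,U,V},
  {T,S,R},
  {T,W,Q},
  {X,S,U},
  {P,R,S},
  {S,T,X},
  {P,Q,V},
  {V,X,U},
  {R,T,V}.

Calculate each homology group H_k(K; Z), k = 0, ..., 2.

Take the total order P < Q < R < S < T < U < V < W < X on the vertex set. Then K (dimension 2) consists of the simplices:

  0-simplices (9): P, Q, R, S, T, U, V, W, X
  1-simplices (27): PQ, PR, PS, PV, PW, PX, QS, QT, QU, QV, QW, RS, RT, RU, RV, RW, ST, SU, SX, TV, TW, TX, UV, UW, UX, VX, WX
  2-simplices (18): PQS, PQV, PRS, PRW, PVX, PWX, QSU, QTV, QTW, QUW, RST, RTV, RUV, RUW, STX, SUX, TWX, UVX

Hence C_0 ≅ Z^9, C_1 ≅ Z^27, C_2 ≅ Z^18.

Boundary ∂_1: C_1 → C_0 is given by ∂[p,q] = [q] − [p]. For instance
  ∂QV = V − Q.
The resulting 9×27 matrix has rank 8, and its Smith normal form has invariant factors (1,1,1,1,1,1,1,1).

∂_2: C_2 → C_1 maps a triangle to the signed sum of its edges. For instance
  ∂QUW = UW − QW + QU,
  ∂TWX = WX − TX + TW.
As a 27×18 matrix over Z this has rank 17, with invariant factors (1,1,1,1,1,1,1,1,1,1,1,1,1,1,1,1,1).

Reading off H_k = ker ∂_k / im ∂_{k+1}:

  H_0: rank C_0 − rank ∂_1 = 9 − 8 = 1, and the invariant factors of ∂_1 are all 1, so H_0 ≅ Z.
  H_1: rank ker ∂_1 − rank ∂_2 = (27 − 8) − 17 = 2, and the invariant factors of ∂_2 are all 1, so H_1 ≅ Z^2.
  H_2: rank ker ∂_2 − rank ∂_3 = (18 − 17) − 0 = 1, and there is no ∂_3, so H_2 ≅ Z.

As a check, the Euler characteristic is 9 − 27 + 18 = 0, which agrees with 1 − 2 + 1 = 0.
(K is a triangulation of the torus T^2.)

H_0 ≅ Z,  H_1 ≅ Z^2,  H_2 ≅ Z.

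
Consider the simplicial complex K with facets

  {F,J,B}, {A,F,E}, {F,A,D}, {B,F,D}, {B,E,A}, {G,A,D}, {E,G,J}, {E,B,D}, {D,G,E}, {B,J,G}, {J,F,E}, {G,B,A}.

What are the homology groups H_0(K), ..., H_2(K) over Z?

H_0 = Z,  H_1 = Z/2,  H_2 = 0.

Order the vertices as A < B < D < E < F < G < J. Listing each simplex with vertices in this order, K has dimension 2 with simplices:

  0-simplices (7): A, B, D, E, F, G, J
  1-simplices (18): AB, AD, AE, AF, AG, BD, BE, BF, BG, BJ, DE, DF, DG, EF, EG, EJ, FJ, GJ
  2-simplices (12): ABE, ABG, ADF, ADG, AEF, BDE, BDF, BFJ, BGJ, DEG, EFJ, EGJ

so the chain groups are C_0 ≅ Z^7, C_1 ≅ Z^18, C_2 ≅ Z^12.

The boundary map ∂_1: C_1 → C_0 sends each edge [p,q] (with p < q) to q − p. For instance
  ∂DF = F − D.
The resulting 7×18 matrix has rank 6, and its Smith normal form has invariant factors (1,1,1,1,1,1).

The boundary map ∂_2: C_2 → C_1 sends each 2-simplex [p,q,r] to [q,r] − [p,r] + [p,q]. For instance
  ∂ADG = DG − AG + AD,
  ∂BDF = DF − BF + BD.
The 18×12 boundary matrix has rank 12 and Smith normal form diag(1,1,1,1,1,1,1,1,1,1,1,2).

From H_k ≅ ker(∂_k) / im(∂_{k+1}) we obtain:

  H_0: rank C_0 − rank ∂_1 = 7 − 6 = 1, and the invariant factors of ∂_1 are all 1, so H_0 ≅ Z.
  H_1: rank ker ∂_1 − rank ∂_2 = (18 − 6) − 12 = 0, and ∂_2 has invariant factor 2 > 1, so H_1 ≅ Z/2.
  H_2: rank ker ∂_2 − rank ∂_3 = (12 − 12) − 0 = 0, and there is no ∂_3, so H_2 ≅ 0.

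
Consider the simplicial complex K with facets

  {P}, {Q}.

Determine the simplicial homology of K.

H_0 = Z^2.

We work with the vertex ordering P < Q. The simplices of K, each written with vertices in increasing order, are:

  0-simplices (2): P, Q

Hence C_0 ≅ Z^2.

Computing H_k = (kernel of ∂_k) / (image of ∂_{k+1}):

  H_0: rank C_0 − rank ∂_1 = 2 − 0 = 2, and there is no ∂_1, so H_0 = Z^2.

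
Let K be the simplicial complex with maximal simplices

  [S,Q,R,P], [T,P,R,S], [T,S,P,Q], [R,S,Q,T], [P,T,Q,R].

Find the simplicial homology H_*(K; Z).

H_0 ≅ Z,  H_1 = 0,  H_2 = 0,  H_3 ≅ Z.

Take the total order P < Q < R < S < T on the vertex set. Then K (dimension 3) consists of the simplices:

  0-simplices (5): P, Q, R, S, T
  1-simplices (10): PQ, PR, PS, PT, QR, QS, QT, RS, RT, ST
  2-simplices (10): PQR, PQS, PQT, PRS, PRT, PST, QRS, QRT, QST, RST
  3-simplices (5): PQRS, PQRT, PQST, PRST, QRST

so the chain groups are C_0 ≅ Z^5, C_1 ≅ Z^10, C_2 ≅ Z^10, C_3 ≅ Z^5.

The boundary map ∂_1: C_1 → C_0 maps an edge to its endpoints' difference, ∂[p,q] = q − p. For instance
  ∂PT = T − P.
The 5×10 boundary matrix has rank 4 and Smith normal form diag(1,1,1,1).

Boundary ∂_2: C_2 → C_1 maps a triangle to the signed sum of its edges. For instance
  ∂PQS = QS − PS + PQ,
  ∂QST = ST − QT + QS.
The 10×10 boundary matrix has rank 6 and Smith normal form diag(1,1,1,1,1,1).

∂_3: C_3 → C_2 sends each 3-simplex σ to the alternating sum Σ_i (−1)^i (σ with its i-th vertex removed). For instance
  ∂PQST = QST − PST + PQT − PQS,
  ∂PRST = RST − PST + PRT − PRS.
This gives a 10×5 integer matrix of rank 4; reducing to Smith normal form yields diagonal entries (1,1,1,1).

Reading off H_k = ker ∂_k / im ∂_{k+1}:

  H_0: rank C_0 − rank ∂_1 = 5 − 4 = 1, and the invariant factors of ∂_1 are all 1, so H_0 = Z.
  H_1: rank ker ∂_1 − rank ∂_2 = (10 − 4) − 6 = 0, and the invariant factors of ∂_2 are all 1, so H_1 = 0.
  H_2: rank ker ∂_2 − rank ∂_3 = (10 − 6) − 4 = 0, and the invariant factors of ∂_3 are all 1, so H_2 = 0.
  H_3: rank ker ∂_3 − rank ∂_4 = (5 − 4) − 0 = 1, and there is no ∂_4, so H_3 = Z.

(K is a triangulation of the 3-sphere S^3.)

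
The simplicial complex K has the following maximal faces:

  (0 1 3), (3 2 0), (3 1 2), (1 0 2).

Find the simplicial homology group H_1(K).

Take the total order 0 < 1 < 2 < 3 on the vertex set. Then K (dimension 2) consists of the simplices:

  0-simplices (4): [0], [1], [2], [3]
  1-simplices (6): [0,1], [0,2], [0,3], [1,2], [1,3], [2,3]
  2-simplices (4): [0,1,2], [0,1,3], [0,2,3], [1,2,3]

so the chain groups are C_0 ≅ Z^4, C_1 ≅ Z^6, C_2 ≅ Z^4.

The boundary map ∂_1: C_1 → C_0 sends each edge [p,q] (with p < q) to q − p.
The 4×6 boundary matrix has rank 3 and Smith normal form diag(1,1,1).

The boundary map ∂_2: C_2 → C_1 acts by ∂[p,q,r] = [q,r] − [p,r] + [p,q]. For instance
  ∂[0,1,3] = [1,3] − [0,3] + [0,1],
  ∂[0,1,2] = [1,2] − [0,2] + [0,1].
The 6×4 boundary matrix has rank 3 and Smith normal form diag(1,1,1).

Reading off H_k = ker ∂_k / im ∂_{k+1}:

  H_1: rank ker ∂_1 − rank ∂_2 = (6 − 3) − 3 = 0, and the invariant factors of ∂_2 are all 1, so H_1 = 0.

H_1 ≅ 0.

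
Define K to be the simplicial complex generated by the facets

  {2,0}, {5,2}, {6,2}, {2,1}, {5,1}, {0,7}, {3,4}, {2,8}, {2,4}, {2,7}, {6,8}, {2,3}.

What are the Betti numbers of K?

b_0 = 1, b_1 = 4.

Order the vertices as 0 < 1 < 2 < 3 < 4 < 5 < 6 < 7 < 8. Listing each simplex with vertices in this order, K has dimension 1 with simplices:

  0-simplices (9): [0], [1], [2], [3], [4], [5], [6], [7], [8]
  1-simplices (12): [0,2], [0,7], [1,2], [1,5], [2,3], [2,4], [2,5], [2,6], [2,7], [2,8], [3,4], [6,8]

giving chain groups C_0 ≅ Z^9, C_1 ≅ Z^12.

∂_1: C_1 → C_0 is given by ∂[p,q] = [q] − [p]. For instance
  ∂[2,5] = [5] − [2].
The 9×12 boundary matrix has rank 8 and Smith normal form diag(1,1,1,1,1,1,1,1).

Computing H_k = (kernel of ∂_k) / (image of ∂_{k+1}):

  H_0: rank C_0 − rank ∂_1 = 9 − 8 = 1, and the invariant factors of ∂_1 are all 1, so H_0 ≅ Z.
  H_1: rank ker ∂_1 − rank ∂_2 = (12 − 8) − 0 = 4, and there is no ∂_2, so H_1 ≅ Z^4.

As a check, the Euler characteristic is 9 − 12 = -3, which agrees with 1 − 4 = -3.

Hence the Betti numbers are b_0 = 1, b_1 = 4.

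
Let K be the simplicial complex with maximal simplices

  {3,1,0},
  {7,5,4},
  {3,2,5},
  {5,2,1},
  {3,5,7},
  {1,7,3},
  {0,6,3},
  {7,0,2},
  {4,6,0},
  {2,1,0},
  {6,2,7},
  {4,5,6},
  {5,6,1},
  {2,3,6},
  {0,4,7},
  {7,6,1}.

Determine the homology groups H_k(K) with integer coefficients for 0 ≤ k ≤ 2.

We work with the vertex ordering 0 < 1 < 2 < 3 < 4 < 5 < 6 < 7. The simplices of K, each written with vertices in increasing order, are:

  0-simplices (8): [0], [1], [2], [3], [4], [5], [6], [7]
  1-simplices (24): (24 of them)
  2-simplices (16): [0,1,2], [0,1,3], [0,2,7], [0,3,6], [0,4,6], [0,4,7], [1,2,5], [1,3,7], [1,5,6], [1,6,7], [2,3,5], [2,3,6], [2,6,7], [3,5,7], [4,5,6], [4,5,7]

so the chain groups are C_0 ≅ Z^8, C_1 ≅ Z^24, C_2 ≅ Z^16.

Boundary ∂_1: C_1 → C_0 sends each edge [p,q] (with p < q) to q − p. For instance
  ∂[1,7] = [7] − [1].
This gives a 8×24 integer matrix of rank 7; reducing to Smith normal form yields diagonal entries (1,1,1,1,1,1,1).

Boundary ∂_2: C_2 → C_1 sends each 2-simplex [p,q,r] to [q,r] − [p,r] + [p,q]. For instance
  ∂[0,4,7] = [4,7] − [0,7] + [0,4],
  ∂[1,6,7] = [6,7] − [1,7] + [1,6].
As a 24×16 matrix over Z this has rank 15, with invariant factors (1,1,1,1,1,1,1,1,1,1,1,1,1,1,1).

From H_k ≅ ker(∂_k) / im(∂_{k+1}) we obtain:

  H_0: rank C_0 − rank ∂_1 = 8 − 7 = 1, and the invariant factors of ∂_1 are all 1, so H_0 ≅ Z.
  H_1: rank ker ∂_1 − rank ∂_2 = (24 − 7) − 15 = 2, and the invariant factors of ∂_2 are all 1, so H_1 ≅ Z^2.
  H_2: rank ker ∂_2 − rank ∂_3 = (16 − 15) − 0 = 1, and there is no ∂_3, so H_2 ≅ Z.

H_0 = Z,  H_1 = Z^2,  H_2 = Z.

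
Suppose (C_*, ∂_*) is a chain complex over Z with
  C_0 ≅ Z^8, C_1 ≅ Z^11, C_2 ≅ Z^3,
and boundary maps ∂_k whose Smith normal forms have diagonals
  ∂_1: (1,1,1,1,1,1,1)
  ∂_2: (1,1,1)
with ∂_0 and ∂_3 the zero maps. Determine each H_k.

H_0 ≅ Z,  H_1 ≅ Z,  H_2 = 0.

H_0: b_0 = 8 − 0 − 7 = 1; torsion from ∂_1 factors > 1: none. So H_0 ≅ Z.
H_1: b_1 = 11 − 7 − 3 = 1; torsion from ∂_2 factors > 1: none. So H_1 ≅ Z.
H_2: b_2 = 3 − 3 − 0 = 0; torsion from ∂_3 factors > 1: none. So H_2 ≅ 0.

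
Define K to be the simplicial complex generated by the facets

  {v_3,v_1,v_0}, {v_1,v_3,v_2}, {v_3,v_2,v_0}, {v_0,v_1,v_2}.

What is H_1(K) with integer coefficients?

Fix the vertex order v_0 < v_1 < v_2 < v_3 and write every simplex with vertices in increasing order. Then dim K = 2 and the simplices of K are:

  0-simplices (4): [v_0], [v_1], [v_2], [v_3]
  1-simplices (6): [v_0,v_1], [v_0,v_2], [v_0,v_3], [v_1,v_2], [v_1,v_3], [v_2,v_3]
  2-simplices (4): [v_0,v_1,v_2], [v_0,v_1,v_3], [v_0,v_2,v_3], [v_1,v_2,v_3]

so the chain groups are C_0 ≅ Z^4, C_1 ≅ Z^6, C_2 ≅ Z^4.

Boundary ∂_1: C_1 → C_0 sends each edge [p,q] (with p < q) to q − p. For instance
  ∂[v_0,v_2] = [v_2] − [v_0].
The 4×6 boundary matrix has rank 3 and Smith normal form diag(1,1,1).

∂_2: C_2 → C_1 maps a triangle to the signed sum of its edges. For instance
  ∂[v_0,v_2,v_3] = [v_2,v_3] − [v_0,v_3] + [v_0,v_2],
  ∂[v_1,v_2,v_3] = [v_2,v_3] − [v_1,v_3] + [v_1,v_2].
The resulting 6×4 matrix has rank 3, and its Smith normal form has invariant factors (1,1,1).

Reading off H_k = ker ∂_k / im ∂_{k+1}:

  H_1: rank ker ∂_1 − rank ∂_2 = (6 − 3) − 3 = 0, and the invariant factors of ∂_2 are all 1, so H_1 = 0.

(K is a triangulation of the 2-sphere S^2.)

H_1 = 0.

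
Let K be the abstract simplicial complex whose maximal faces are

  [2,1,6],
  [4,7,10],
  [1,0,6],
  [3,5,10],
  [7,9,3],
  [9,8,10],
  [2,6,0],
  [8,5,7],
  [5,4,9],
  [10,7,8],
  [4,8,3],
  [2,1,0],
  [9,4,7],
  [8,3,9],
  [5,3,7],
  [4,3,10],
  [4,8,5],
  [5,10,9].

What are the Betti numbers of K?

b_0 = 2, b_1 = 2, b_2 = 2.

K has 11 vertices, 27 edges, 18 triangles.
rank ∂_0 = 0, rank ∂_1 = 9 ⇒ b_0 = 11 − 0 − 9 = 2; all invariant factors of ∂_1 are 1 so no torsion. So H_0 = Z^2.
rank ∂_1 = 9, rank ∂_2 = 16 ⇒ b_1 = 27 − 9 − 16 = 2; all invariant factors of ∂_2 are 1 so no torsion. So H_1 = Z^2.
rank ∂_2 = 16, rank ∂_3 = 0 ⇒ b_2 = 18 − 16 − 0 = 2. So H_2 = Z^2.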